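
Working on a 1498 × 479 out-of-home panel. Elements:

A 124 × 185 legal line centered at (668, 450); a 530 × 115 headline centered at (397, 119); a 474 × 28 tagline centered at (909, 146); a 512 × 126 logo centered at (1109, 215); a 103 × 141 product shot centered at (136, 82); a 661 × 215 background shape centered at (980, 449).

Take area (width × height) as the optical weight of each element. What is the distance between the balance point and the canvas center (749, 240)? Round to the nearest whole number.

≈ 107

Taking area as weight: legal line 124·185 = 22940, headline 530·115 = 60950, tagline 474·28 = 13272, logo 512·126 = 64512, product shot 103·141 = 14523, background shape 661·215 = 142115. Sum 318312.
Σw·x = 22940·668 + 60950·397 + 13272·909 + 64512·1109 + 14523·136 + 142115·980 = 264376954, so x̄ = 264376954/318312 ≈ 830.56.
Σw·y = 22940·450 + 60950·119 + 13272·146 + 64512·215 + 14523·82 + 142115·449 = 98384363, so ȳ = 98384363/318312 ≈ 309.08.
Offset from (749, 240): Δx ≈ 81.56, Δy ≈ 69.08; distance = √(Δx² + Δy²) ≈ 106.88.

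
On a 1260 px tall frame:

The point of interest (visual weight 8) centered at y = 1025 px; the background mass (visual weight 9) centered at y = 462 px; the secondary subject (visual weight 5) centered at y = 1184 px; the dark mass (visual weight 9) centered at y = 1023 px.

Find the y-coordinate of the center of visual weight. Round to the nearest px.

y ≈ 887

Weights sum to 8 + 9 + 5 + 9 = 31.
y-moment: 8·1025 + 9·462 + 5·1184 + 9·1023 = 27485; centroid 27485/31 ≈ 886.61.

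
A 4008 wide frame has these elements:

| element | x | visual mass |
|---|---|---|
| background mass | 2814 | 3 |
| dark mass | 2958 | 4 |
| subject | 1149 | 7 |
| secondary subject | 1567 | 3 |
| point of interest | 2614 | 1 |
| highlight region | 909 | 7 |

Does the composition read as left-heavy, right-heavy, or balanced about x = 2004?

left-heavy

Σw = 3 + 4 + 7 + 3 + 1 + 7 = 25.
Σw·x = 41995; x̄ = 41995/25 ≈ 1679.80.
Since 1679.8 is left of 2004, the composition reads left-heavy.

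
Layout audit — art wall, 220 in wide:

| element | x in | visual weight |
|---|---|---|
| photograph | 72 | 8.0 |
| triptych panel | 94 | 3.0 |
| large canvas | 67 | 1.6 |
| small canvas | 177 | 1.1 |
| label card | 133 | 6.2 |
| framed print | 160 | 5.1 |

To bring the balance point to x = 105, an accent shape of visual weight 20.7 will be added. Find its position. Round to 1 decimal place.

New total weight: (8.0 + 3.0 + 1.6 + 1.1 + 6.2 + 5.1) + 20.7 = 45.7.
Along x: (2800.5 + 20.7·x) / 45.7 = 105 (existing moment 8.0·72 + 3.0·94 + 1.6·67 + 1.1·177 + 6.2·133 + 5.1·160 = 2800.5) ⇒ x = (4798.5 − 2800.5) / 20.7 ≈ 96.52.

x ≈ 96.5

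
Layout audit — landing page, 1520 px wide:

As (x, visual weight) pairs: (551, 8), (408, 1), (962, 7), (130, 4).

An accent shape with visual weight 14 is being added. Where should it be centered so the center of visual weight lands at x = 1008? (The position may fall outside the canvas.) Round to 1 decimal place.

New total weight: (8 + 1 + 7 + 4) + 14 = 34.
x: need Σw·x = 34·1008 = 34272. Existing = 8·551 + 1·408 + 7·962 + 4·130 = 12070. Remainder 22202 / 14 ≈ 1585.86.

x ≈ 1585.9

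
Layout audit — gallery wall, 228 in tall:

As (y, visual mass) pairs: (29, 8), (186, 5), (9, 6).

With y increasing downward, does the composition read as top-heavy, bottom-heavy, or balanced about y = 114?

top-heavy

Σw = 8 + 5 + 6 = 19.
y-moment: 8·29 + 5·186 + 6·9 = 1216; centroid 1216/19 ≈ 64.00.
64.0 vs midline 114 → top-heavy.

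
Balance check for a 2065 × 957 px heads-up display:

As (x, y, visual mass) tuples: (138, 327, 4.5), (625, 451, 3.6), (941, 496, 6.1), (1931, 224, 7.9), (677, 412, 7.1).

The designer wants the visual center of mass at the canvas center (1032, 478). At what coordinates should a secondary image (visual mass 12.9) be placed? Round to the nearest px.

With the secondary image, Σw becomes 4.5 + 3.6 + 6.1 + 7.9 + 7.1 + 12.9 = 42.1.
x: target moment 42.1×1032 = 43447.2; current 4.5·138 + 3.6·625 + 6.1·941 + 7.9·1931 + 7.1·677 = 28672.7; the secondary image supplies 14774.5, so x = 14774.5/12.9 ≈ 1145.31.
y: target moment 42.1×478 = 20123.8; current 4.5·327 + 3.6·451 + 6.1·496 + 7.9·224 + 7.1·412 = 10815.5; the secondary image supplies 9308.3, so y = 9308.3/12.9 ≈ 721.57.

(1145, 722)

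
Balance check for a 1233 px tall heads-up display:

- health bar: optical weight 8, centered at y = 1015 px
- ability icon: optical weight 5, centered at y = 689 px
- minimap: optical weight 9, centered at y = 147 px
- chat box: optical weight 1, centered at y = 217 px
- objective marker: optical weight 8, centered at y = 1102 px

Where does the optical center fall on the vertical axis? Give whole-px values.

Total weight = 8 + 5 + 9 + 1 + 8 = 31.
y: (8·1015 + 5·689 + 9·147 + 1·217 + 8·1102) / 31 = 21921 / 31 ≈ 707.13

y ≈ 707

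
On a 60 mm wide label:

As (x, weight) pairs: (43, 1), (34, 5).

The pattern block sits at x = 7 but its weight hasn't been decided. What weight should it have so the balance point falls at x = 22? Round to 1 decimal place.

w ≈ 5.4

Existing Σw = 6 (1 + 5); existing moment 1·43 + 5·34 = 213.
Set Σw·x/Σw = 22: (213 + 7w) = 22·(6 + w).
Rearranging, w·(7 − 22) = 22·6 − 213 = -81, so w ≈ -81/-15 = 5.40.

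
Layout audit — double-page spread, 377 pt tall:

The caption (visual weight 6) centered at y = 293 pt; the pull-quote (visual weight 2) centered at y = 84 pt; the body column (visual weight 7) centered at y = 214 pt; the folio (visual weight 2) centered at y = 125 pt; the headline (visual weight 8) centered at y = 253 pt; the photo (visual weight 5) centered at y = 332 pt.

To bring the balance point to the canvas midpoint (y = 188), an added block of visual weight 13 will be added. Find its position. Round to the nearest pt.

y ≈ 56

After adding the added block, total weight = 6 + 2 + 7 + 2 + 8 + 5 + 13 = 43.
y: need Σw·y = 43·188 = 8084. Existing = 6·293 + 2·84 + 7·214 + 2·125 + 8·253 + 5·332 = 7358. Remainder 726 / 13 ≈ 55.85.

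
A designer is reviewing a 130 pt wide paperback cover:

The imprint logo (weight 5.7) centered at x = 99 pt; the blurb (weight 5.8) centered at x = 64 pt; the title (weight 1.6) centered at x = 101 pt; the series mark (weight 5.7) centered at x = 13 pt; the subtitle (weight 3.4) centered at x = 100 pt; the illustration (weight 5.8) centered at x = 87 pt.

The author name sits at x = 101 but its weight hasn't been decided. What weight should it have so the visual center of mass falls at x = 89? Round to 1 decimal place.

w ≈ 39.7

Fixed elements: Σw = 5.7 + 5.8 + 1.6 + 5.7 + 3.4 + 5.8 = 28.0, Σw·x = 5.7·99 + 5.8·64 + 1.6·101 + 5.7·13 + 3.4·100 + 5.8·87 = 2015.8.
For the centroid to hit 89: (2015.8 + w·101) / (28.0 + w) = 89.
So w = (89·28.0 − 2015.8)/(101 − 89) = 476.2/12 ≈ 39.68.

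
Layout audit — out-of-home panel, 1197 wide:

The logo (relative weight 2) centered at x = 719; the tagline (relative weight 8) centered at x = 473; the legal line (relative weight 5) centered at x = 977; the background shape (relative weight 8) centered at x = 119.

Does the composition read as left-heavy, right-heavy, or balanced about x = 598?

Σw = 2 + 8 + 5 + 8 = 23.
x: (2·719 + 8·473 + 5·977 + 8·119) / 23 = 11059 / 23 ≈ 480.83
Since 480.8 is left of 598, the composition reads left-heavy.

left-heavy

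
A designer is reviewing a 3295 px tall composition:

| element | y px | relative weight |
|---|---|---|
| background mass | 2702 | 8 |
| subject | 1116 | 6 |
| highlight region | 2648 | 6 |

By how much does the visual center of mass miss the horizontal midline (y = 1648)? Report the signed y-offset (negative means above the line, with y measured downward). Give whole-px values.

Weights sum to 8 + 6 + 6 = 20.
y-moment: 8·2702 + 6·1116 + 6·2648 = 44200; centroid 44200/20 ≈ 2210.00.
Against y = 1648, that's 2210.00 − 1648 = 562.00.

≈ 562 px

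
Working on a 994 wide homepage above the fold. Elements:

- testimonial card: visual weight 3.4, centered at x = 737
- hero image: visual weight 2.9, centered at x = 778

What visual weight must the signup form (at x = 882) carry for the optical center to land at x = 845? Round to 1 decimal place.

w ≈ 15.2

Existing Σw = 6.3 (3.4 + 2.9); existing moment 3.4·737 + 2.9·778 = 4762.0.
Balance at x = 845 requires (4762.0 + w·882) / (6.3 + w) = 845.
Solving: w = (845·6.3 − 4762.0) / (882 − 845) = 561.5 / 37 ≈ 15.18.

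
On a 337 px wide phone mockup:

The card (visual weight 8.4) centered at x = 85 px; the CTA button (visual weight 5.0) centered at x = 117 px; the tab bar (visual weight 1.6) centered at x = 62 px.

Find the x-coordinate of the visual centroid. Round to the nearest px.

x ≈ 93

Total weight = 8.4 + 5.0 + 1.6 = 15.0.
Σw·x = 8.4·85 + 5.0·117 + 1.6·62 = 1398.2, so x̄ = 1398.2/15.0 ≈ 93.21.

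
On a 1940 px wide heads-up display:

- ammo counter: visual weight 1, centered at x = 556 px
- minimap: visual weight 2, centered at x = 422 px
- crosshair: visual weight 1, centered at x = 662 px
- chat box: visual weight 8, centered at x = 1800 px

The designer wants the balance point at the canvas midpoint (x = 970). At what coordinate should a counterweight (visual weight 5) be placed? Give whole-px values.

With the counterweight, Σw becomes 1 + 2 + 1 + 8 + 5 = 17.
x: target moment 17×970 = 16490; current 1·556 + 2·422 + 1·662 + 8·1800 = 16462; the counterweight supplies 28, so x = 28/5 ≈ 5.60.

x ≈ 6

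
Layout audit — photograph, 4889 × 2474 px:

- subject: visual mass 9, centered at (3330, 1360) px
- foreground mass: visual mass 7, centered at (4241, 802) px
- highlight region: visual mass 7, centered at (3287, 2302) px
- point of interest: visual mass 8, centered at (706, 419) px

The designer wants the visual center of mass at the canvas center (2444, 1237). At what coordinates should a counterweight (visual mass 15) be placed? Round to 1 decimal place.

(1607.3, 1305.5)

After adding the counterweight, total weight = 9 + 7 + 7 + 8 + 15 = 46.
Along x: (88314 + 15·x) / 46 = 2444 (existing moment 9·3330 + 7·4241 + 7·3287 + 8·706 = 88314) ⇒ x = (112424 − 88314) / 15 ≈ 1607.33.
Along y: (37320 + 15·y) / 46 = 1237 (existing moment 9·1360 + 7·802 + 7·2302 + 8·419 = 37320) ⇒ y = (56902 − 37320) / 15 ≈ 1305.47.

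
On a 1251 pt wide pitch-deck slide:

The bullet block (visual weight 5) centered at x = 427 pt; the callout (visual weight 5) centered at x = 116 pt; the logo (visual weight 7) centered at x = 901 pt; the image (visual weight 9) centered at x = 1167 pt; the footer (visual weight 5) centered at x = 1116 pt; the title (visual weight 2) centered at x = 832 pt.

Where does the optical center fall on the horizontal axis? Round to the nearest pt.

x ≈ 811

Total weight = 5 + 5 + 7 + 9 + 5 + 2 = 33.
x-moment: 5·427 + 5·116 + 7·901 + 9·1167 + 5·1116 + 2·832 = 26769; centroid 26769/33 ≈ 811.18.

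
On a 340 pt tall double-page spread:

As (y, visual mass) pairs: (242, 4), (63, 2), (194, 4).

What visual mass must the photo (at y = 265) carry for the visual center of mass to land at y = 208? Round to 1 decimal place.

Known weights sum to 4 + 2 + 4 = 10; their moment is 4·242 + 2·63 + 4·194 = 1870.
Balance at y = 208 requires (1870 + w·265) / (10 + w) = 208.
So w = (208·10 − 1870)/(265 − 208) = 210/57 ≈ 3.68.

w ≈ 3.7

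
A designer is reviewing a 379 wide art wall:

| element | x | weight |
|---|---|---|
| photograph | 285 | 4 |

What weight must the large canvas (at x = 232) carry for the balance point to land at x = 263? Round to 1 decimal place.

Known: weight 4 with moment 4·285 = 1140.
For the centroid to hit 263: (1140 + w·232) / (4 + w) = 263.
So w = (263·4 − 1140)/(232 − 263) = -88/-31 ≈ 2.84.

w ≈ 2.8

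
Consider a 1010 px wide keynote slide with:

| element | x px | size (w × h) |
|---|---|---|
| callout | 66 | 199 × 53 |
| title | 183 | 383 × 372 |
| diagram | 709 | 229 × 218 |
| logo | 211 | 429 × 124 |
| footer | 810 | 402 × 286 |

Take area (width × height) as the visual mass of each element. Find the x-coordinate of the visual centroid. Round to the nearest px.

x ≈ 449

Areas → weights: callout 199·53 = 10547, title 383·372 = 142476, diagram 229·218 = 49922, logo 429·124 = 53196, footer 402·286 = 114972; Σw = 371113.
x: (10547·66 + 142476·183 + 49922·709 + 53196·211 + 114972·810) / 371113 = 166515584 / 371113 ≈ 448.69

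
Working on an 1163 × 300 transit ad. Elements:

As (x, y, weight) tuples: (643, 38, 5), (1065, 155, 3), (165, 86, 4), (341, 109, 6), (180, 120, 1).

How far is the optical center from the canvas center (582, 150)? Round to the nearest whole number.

Weights sum to 5 + 3 + 4 + 6 + 1 = 19.
x: (5·643 + 3·1065 + 4·165 + 6·341 + 1·180) / 19 = 9296 / 19 ≈ 489.26
y: (5·38 + 3·155 + 4·86 + 6·109 + 1·120) / 19 = 1773 / 19 ≈ 93.32
Relative to (582, 150): Δ = (-92.74, -56.68); |Δ| = √(-92.74² + -56.68²) ≈ 108.69.

≈ 109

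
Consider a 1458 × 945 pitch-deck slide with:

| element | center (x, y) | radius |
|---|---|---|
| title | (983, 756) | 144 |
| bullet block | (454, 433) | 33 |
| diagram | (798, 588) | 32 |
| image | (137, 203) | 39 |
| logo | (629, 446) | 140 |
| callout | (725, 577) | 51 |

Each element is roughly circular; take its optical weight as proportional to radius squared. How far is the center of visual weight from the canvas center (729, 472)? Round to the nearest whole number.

≈ 123

r² weights: title 144² = 20736, bullet block 33² = 1089, diagram 32² = 1024, image 39² = 1521, logo 140² = 19600, callout 51² = 2601. Total = 46571.
x: (20736·983 + 1089·454 + 1024·798 + 1521·137 + 19600·629 + 2601·725) / 46571 = 36117548 / 46571 ≈ 775.54
y: (20736·756 + 1089·433 + 1024·588 + 1521·203 + 19600·446 + 2601·577) / 46571 = 27301205 / 46571 ≈ 586.23
Relative to (729, 472): Δ = (46.54, 114.23); |Δ| = √(46.54² + 114.23²) ≈ 123.34.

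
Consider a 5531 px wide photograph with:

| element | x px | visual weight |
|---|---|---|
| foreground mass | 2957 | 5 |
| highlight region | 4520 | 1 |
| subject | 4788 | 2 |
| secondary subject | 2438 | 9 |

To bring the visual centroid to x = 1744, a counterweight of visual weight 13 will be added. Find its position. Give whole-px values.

x ≈ 115

After adding the counterweight, total weight = 5 + 1 + 2 + 9 + 13 = 30.
x: target moment 30×1744 = 52320; current 5·2957 + 1·4520 + 2·4788 + 9·2438 = 50823; the counterweight supplies 1497, so x = 1497/13 ≈ 115.15.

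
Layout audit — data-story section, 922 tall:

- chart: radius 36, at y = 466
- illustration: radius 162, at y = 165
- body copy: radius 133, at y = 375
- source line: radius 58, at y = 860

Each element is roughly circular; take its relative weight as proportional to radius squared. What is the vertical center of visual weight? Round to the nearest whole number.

Weights ∝ r²: chart 36² = 1296, illustration 162² = 26244, body copy 133² = 17689, source line 58² = 3364; Σw = 48593.
Σw·y = 1296·466 + 26244·165 + 17689·375 + 3364·860 = 14460611, so ȳ = 14460611/48593 ≈ 297.59.

y ≈ 298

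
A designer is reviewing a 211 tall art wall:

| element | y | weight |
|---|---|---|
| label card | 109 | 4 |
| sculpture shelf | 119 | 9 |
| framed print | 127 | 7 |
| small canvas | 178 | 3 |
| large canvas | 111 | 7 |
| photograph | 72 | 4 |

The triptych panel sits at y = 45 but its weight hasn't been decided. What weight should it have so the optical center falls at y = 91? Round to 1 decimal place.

w ≈ 19.6

Known weights sum to 4 + 9 + 7 + 3 + 7 + 4 = 34; their moment is 4·109 + 9·119 + 7·127 + 3·178 + 7·111 + 4·72 = 3995.
Set Σw·y/Σw = 91: (3995 + 45w) = 91·(34 + w).
Solving: w = (91·34 − 3995) / (45 − 91) = -901 / -46 ≈ 19.59.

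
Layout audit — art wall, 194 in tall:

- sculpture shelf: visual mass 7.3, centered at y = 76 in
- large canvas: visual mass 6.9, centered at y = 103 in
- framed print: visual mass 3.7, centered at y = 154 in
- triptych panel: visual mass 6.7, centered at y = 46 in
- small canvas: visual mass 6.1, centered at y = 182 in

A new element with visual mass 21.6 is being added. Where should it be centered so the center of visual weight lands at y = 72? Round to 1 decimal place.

After adding the new element, total weight = 7.3 + 6.9 + 3.7 + 6.7 + 6.1 + 21.6 = 52.3.
y: target moment 52.3×72 = 3765.6; current 7.3·76 + 6.9·103 + 3.7·154 + 6.7·46 + 6.1·182 = 3253.7; the new element supplies 511.9, so y = 511.9/21.6 ≈ 23.70.

y ≈ 23.7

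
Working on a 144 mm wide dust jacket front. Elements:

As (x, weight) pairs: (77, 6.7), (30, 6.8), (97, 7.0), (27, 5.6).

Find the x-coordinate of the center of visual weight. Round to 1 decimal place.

x ≈ 59.4

Weights sum to 6.7 + 6.8 + 7.0 + 5.6 = 26.1.
x: (6.7·77 + 6.8·30 + 7.0·97 + 5.6·27) / 26.1 = 1550.1 / 26.1 ≈ 59.39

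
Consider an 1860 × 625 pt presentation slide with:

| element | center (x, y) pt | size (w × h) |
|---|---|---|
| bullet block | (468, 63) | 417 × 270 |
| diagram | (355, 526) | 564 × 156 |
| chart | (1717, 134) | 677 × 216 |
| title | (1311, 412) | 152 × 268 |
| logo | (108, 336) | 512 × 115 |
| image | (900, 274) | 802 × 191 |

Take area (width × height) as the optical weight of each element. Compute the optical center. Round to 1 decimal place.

Taking area as weight: bullet block 417·270 = 112590, diagram 564·156 = 87984, chart 677·216 = 146232, title 152·268 = 40736, logo 512·115 = 58880, image 802·191 = 153182. Sum 599604.
x: (112590·468 + 87984·355 + 146232·1717 + 40736·1311 + 58880·108 + 153182·900) / 599604 = 532634520 / 599604 ≈ 888.31
y: (112590·63 + 87984·526 + 146232·134 + 40736·412 + 58880·336 + 153182·274) / 599604 = 151506622 / 599604 ≈ 252.68

(888.3, 252.7)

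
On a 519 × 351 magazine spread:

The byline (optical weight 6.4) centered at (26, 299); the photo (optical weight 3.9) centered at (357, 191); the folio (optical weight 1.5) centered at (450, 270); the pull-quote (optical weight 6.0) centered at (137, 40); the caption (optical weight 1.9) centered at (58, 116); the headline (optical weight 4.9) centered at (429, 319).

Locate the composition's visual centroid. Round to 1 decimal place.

(214.1, 206.8)

Σw = 6.4 + 3.9 + 1.5 + 6.0 + 1.9 + 4.9 = 24.6.
Σw·x = 5268.0; x̄ = 5268.0/24.6 ≈ 214.15.
Σw·y = 5087.0; ȳ = 5087.0/24.6 ≈ 206.79.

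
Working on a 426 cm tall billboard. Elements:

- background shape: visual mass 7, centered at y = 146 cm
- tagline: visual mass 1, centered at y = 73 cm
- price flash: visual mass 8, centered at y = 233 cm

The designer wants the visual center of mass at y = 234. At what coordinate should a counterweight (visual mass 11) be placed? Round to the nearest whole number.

With the counterweight, Σw becomes 7 + 1 + 8 + 11 = 27.
y: need Σw·y = 27·234 = 6318. Existing = 7·146 + 1·73 + 8·233 = 2959. Remainder 3359 / 11 ≈ 305.36.

y ≈ 305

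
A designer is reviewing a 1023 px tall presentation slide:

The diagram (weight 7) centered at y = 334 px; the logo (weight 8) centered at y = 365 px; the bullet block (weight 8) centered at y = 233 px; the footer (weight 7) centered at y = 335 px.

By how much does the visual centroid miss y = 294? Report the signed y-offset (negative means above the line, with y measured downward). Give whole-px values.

≈ 22 px

Total weight = 7 + 8 + 8 + 7 = 30.
Σw·y = 7·334 + 8·365 + 8·233 + 7·335 = 9467, so ȳ = 9467/30 ≈ 315.57.
Offset from y = 294: 315.57 − 294 ≈ 21.57.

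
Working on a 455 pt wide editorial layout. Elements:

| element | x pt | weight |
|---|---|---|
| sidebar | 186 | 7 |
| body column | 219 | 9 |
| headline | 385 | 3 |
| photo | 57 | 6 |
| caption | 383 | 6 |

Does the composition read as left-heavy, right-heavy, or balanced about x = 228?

Total weight = 7 + 9 + 3 + 6 + 6 = 31.
x-moment: 7·186 + 9·219 + 3·385 + 6·57 + 6·383 = 7068; centroid 7068/31 ≈ 228.00.
That equals the midline 228 — balanced.

balanced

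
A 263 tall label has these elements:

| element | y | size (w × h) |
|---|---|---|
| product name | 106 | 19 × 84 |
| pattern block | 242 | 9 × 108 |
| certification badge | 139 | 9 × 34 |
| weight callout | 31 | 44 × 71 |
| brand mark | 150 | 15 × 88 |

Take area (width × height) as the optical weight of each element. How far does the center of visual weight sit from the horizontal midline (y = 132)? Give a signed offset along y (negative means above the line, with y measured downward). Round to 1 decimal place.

Taking area as weight: product name 19·84 = 1596, pattern block 9·108 = 972, certification badge 9·34 = 306, weight callout 44·71 = 3124, brand mark 15·88 = 1320. Sum 7318.
y: (1596·106 + 972·242 + 306·139 + 3124·31 + 1320·150) / 7318 = 741778 / 7318 ≈ 101.36
Difference: 101.36 − 132 ≈ -30.64.

≈ -30.6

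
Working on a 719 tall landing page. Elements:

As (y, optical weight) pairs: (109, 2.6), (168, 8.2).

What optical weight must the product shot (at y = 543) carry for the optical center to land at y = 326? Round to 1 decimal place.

Fixed elements: Σw = 2.6 + 8.2 = 10.8, Σw·y = 2.6·109 + 8.2·168 = 1661.0.
Balance at y = 326 requires (1661.0 + w·543) / (10.8 + w) = 326.
Rearranging, w·(543 − 326) = 326·10.8 − 1661.0 = 1859.8, so w ≈ 1859.8/217 = 8.57.

w ≈ 8.6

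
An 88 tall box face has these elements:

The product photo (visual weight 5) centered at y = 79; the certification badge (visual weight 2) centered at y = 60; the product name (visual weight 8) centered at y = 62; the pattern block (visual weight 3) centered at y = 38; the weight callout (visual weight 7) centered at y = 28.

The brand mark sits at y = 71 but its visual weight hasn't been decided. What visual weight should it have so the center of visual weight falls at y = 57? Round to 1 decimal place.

w ≈ 7.4

Existing Σw = 25 (5 + 2 + 8 + 3 + 7); existing moment 5·79 + 2·60 + 8·62 + 3·38 + 7·28 = 1321.
Balance at y = 57 requires (1321 + w·71) / (25 + w) = 57.
Rearranging, w·(71 − 57) = 57·25 − 1321 = 104, so w ≈ 104/14 = 7.43.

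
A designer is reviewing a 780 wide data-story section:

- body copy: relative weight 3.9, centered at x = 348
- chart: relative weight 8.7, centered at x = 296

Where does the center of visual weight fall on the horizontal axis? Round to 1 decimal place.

Σw = 3.9 + 8.7 = 12.6.
Σw·x = 3.9·348 + 8.7·296 = 3932.4, so x̄ = 3932.4/12.6 ≈ 312.10.

x ≈ 312.1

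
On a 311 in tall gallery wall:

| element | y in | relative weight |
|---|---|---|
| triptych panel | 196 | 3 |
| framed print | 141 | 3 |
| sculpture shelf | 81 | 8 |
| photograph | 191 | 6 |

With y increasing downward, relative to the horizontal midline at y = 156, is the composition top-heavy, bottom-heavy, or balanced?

Total weight = 3 + 3 + 8 + 6 = 20.
y-moment: 3·196 + 3·141 + 8·81 + 6·191 = 2805; centroid 2805/20 ≈ 140.25.
140.2 vs midline 156 → top-heavy.

top-heavy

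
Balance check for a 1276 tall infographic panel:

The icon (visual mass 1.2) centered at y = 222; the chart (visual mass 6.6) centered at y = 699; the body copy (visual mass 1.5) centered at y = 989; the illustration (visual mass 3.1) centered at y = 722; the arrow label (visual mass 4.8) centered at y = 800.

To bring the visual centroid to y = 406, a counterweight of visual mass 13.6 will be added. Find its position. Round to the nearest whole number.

With the counterweight, Σw becomes 1.2 + 6.6 + 1.5 + 3.1 + 4.8 + 13.6 = 30.8.
Along y: (12441.5 + 13.6·y) / 30.8 = 406 (existing moment 1.2·222 + 6.6·699 + 1.5·989 + 3.1·722 + 4.8·800 = 12441.5) ⇒ y = (12504.8 − 12441.5) / 13.6 ≈ 4.65.

y ≈ 5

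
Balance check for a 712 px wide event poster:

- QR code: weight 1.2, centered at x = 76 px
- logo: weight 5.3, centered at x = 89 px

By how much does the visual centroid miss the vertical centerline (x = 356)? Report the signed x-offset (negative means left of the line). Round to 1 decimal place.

≈ -269.4 px

Weights sum to 1.2 + 5.3 = 6.5.
Σw·x = 1.2·76 + 5.3·89 = 562.9, so x̄ = 562.9/6.5 ≈ 86.60.
Offset from x = 356: 86.60 − 356 ≈ -269.40.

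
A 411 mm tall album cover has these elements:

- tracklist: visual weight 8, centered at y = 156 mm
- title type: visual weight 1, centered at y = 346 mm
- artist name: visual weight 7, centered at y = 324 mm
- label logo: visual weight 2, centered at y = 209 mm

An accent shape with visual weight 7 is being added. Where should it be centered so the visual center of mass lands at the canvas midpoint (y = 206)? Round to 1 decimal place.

With the accent shape, Σw becomes 8 + 1 + 7 + 2 + 7 = 25.
y: need Σw·y = 25·206 = 5150. Existing = 8·156 + 1·346 + 7·324 + 2·209 = 4280. Remainder 870 / 7 ≈ 124.29.

y ≈ 124.3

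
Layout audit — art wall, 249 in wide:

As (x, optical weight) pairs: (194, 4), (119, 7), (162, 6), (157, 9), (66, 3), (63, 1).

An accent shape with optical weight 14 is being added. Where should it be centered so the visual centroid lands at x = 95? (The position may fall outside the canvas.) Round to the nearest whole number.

x ≈ -5

After adding the accent shape, total weight = 4 + 7 + 6 + 9 + 3 + 1 + 14 = 44.
x: need Σw·x = 44·95 = 4180. Existing = 4·194 + 7·119 + 6·162 + 9·157 + 3·66 + 1·63 = 4255. Remainder -75 / 14 ≈ -5.36.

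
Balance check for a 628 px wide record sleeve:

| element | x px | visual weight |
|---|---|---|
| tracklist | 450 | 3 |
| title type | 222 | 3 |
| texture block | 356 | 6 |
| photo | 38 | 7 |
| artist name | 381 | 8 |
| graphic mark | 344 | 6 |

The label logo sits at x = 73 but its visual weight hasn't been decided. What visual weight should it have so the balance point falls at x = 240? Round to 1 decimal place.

w ≈ 9.6

Known weights sum to 3 + 3 + 6 + 7 + 8 + 6 = 33; their moment is 3·450 + 3·222 + 6·356 + 7·38 + 8·381 + 6·344 = 9530.
Set Σw·x/Σw = 240: (9530 + 73w) = 240·(33 + w).
Rearranging, w·(73 − 240) = 240·33 − 9530 = -1610, so w ≈ -1610/-167 = 9.64.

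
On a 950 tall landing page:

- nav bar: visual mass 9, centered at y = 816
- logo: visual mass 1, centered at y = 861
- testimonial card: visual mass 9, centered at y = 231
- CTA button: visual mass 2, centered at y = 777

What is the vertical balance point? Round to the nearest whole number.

y ≈ 564

Weights sum to 9 + 1 + 9 + 2 = 21.
y: (9·816 + 1·861 + 9·231 + 2·777) / 21 = 11838 / 21 ≈ 563.71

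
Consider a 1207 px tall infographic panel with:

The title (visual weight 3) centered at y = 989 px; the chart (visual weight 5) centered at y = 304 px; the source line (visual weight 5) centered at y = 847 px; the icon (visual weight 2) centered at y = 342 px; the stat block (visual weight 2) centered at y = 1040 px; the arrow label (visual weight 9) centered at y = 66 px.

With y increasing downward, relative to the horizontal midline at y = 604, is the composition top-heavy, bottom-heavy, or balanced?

Total weight = 3 + 5 + 5 + 2 + 2 + 9 = 26.
Σw·y = 12080; ȳ = 12080/26 ≈ 464.62.
Since 464.6 is above (smaller y than) 604, the composition reads top-heavy.

top-heavy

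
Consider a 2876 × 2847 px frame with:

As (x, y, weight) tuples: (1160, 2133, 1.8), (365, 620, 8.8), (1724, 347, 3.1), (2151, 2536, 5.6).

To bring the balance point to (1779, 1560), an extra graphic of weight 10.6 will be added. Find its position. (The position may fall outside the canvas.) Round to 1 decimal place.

With the extra graphic, Σw becomes 1.8 + 8.8 + 3.1 + 5.6 + 10.6 = 29.9.
Along x: (22690.0 + 10.6·x) / 29.9 = 1779 (existing moment 1.8·1160 + 8.8·365 + 3.1·1724 + 5.6·2151 = 22690.0) ⇒ x = (53192.1 − 22690.0) / 10.6 ≈ 2877.56.
Along y: (24572.7 + 10.6·y) / 29.9 = 1560 (existing moment 1.8·2133 + 8.8·620 + 3.1·347 + 5.6·2536 = 24572.7) ⇒ y = (46644.0 − 24572.7) / 10.6 ≈ 2082.20.

(2877.6, 2082.2)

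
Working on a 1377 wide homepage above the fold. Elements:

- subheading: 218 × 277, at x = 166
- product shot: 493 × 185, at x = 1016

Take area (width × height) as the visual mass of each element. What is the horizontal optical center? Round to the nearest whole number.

Areas: subheading 218·277 = 60386, product shot 493·185 = 91205. Total weight = 151591.
Σw·x = 60386·166 + 91205·1016 = 102688356, so x̄ = 102688356/151591 ≈ 677.40.

x ≈ 677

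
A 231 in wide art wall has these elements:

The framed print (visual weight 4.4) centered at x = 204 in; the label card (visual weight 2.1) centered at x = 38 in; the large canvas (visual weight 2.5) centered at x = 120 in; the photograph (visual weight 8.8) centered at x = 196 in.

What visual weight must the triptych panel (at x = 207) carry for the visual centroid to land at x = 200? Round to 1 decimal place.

Known weights sum to 4.4 + 2.1 + 2.5 + 8.8 = 17.8; their moment is 4.4·204 + 2.1·38 + 2.5·120 + 8.8·196 = 3002.2.
For the centroid to hit 200: (3002.2 + w·207) / (17.8 + w) = 200.
Rearranging, w·(207 − 200) = 200·17.8 − 3002.2 = 557.8, so w ≈ 557.8/7 = 79.69.

w ≈ 79.7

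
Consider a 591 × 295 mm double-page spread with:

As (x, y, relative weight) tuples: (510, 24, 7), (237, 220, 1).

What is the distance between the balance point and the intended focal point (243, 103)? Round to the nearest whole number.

≈ 239 mm

Σw = 7 + 1 = 8.
x-moment: 7·510 + 1·237 = 3807; centroid 3807/8 ≈ 475.88.
y-moment: 7·24 + 1·220 = 388; centroid 388/8 ≈ 48.50.
Relative to (243, 103): Δ = (232.88, -54.50); |Δ| = √(232.88² + -54.50²) ≈ 239.17.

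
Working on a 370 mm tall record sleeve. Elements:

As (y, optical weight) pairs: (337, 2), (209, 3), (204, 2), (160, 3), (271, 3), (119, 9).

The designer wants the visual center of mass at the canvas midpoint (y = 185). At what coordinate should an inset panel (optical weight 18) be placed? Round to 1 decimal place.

With the inset panel, Σw becomes 2 + 3 + 2 + 3 + 3 + 9 + 18 = 40.
y: need Σw·y = 40·185 = 7400. Existing = 2·337 + 3·209 + 2·204 + 3·160 + 3·271 + 9·119 = 4073. Remainder 3327 / 18 ≈ 184.83.

y ≈ 184.8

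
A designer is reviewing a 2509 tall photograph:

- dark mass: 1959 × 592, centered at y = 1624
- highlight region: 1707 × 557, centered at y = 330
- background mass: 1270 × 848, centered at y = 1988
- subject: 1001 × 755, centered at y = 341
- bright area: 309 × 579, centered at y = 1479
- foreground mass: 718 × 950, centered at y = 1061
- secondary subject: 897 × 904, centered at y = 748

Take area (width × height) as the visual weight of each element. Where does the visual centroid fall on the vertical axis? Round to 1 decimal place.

y ≈ 1102.5

Areas: dark mass 1959·592 = 1159728, highlight region 1707·557 = 950799, background mass 1270·848 = 1076960, subject 1001·755 = 755755, bright area 309·579 = 178911, foreground mass 718·950 = 682100, secondary subject 897·904 = 810888. Total weight = 5615141.
y: moment 6190732570 / weight 5615141 ≈ 1102.51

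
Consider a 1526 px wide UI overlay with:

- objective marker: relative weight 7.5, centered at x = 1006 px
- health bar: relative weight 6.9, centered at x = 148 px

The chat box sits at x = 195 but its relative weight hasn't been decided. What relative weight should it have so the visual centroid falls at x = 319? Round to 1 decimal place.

Known weights sum to 7.5 + 6.9 = 14.4; their moment is 7.5·1006 + 6.9·148 = 8566.2.
Balance at x = 319 requires (8566.2 + w·195) / (14.4 + w) = 319.
So w = (319·14.4 − 8566.2)/(195 − 319) = -3972.6/-124 ≈ 32.04.

w ≈ 32.0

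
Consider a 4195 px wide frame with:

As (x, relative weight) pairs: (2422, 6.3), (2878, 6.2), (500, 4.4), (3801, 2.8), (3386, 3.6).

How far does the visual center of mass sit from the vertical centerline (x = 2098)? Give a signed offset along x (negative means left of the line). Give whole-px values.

Total weight = 6.3 + 6.2 + 4.4 + 2.8 + 3.6 = 23.3.
x-moment: 6.3·2422 + 6.2·2878 + 4.4·500 + 2.8·3801 + 3.6·3386 = 58134.6; centroid 58134.6/23.3 ≈ 2495.05.
Against x = 2098, that's 2495.05 − 2098 = 397.05.

≈ 397 px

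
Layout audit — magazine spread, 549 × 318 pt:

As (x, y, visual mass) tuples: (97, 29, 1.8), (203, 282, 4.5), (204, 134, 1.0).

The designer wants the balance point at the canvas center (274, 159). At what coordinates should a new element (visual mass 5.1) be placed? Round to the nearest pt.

(413, 101)

After adding the new element, total weight = 1.8 + 4.5 + 1.0 + 5.1 = 12.4.
x: target moment 12.4×274 = 3397.6; current 1.8·97 + 4.5·203 + 1.0·204 = 1292.1; the new element supplies 2105.5, so x = 2105.5/5.1 ≈ 412.84.
y: target moment 12.4×159 = 1971.6; current 1.8·29 + 4.5·282 + 1.0·134 = 1455.2; the new element supplies 516.4, so y = 516.4/5.1 ≈ 101.25.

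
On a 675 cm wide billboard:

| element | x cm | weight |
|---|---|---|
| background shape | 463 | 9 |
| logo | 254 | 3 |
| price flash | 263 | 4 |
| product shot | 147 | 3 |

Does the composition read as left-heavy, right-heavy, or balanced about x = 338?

Total weight = 9 + 3 + 4 + 3 = 19.
Σw·x = 9·463 + 3·254 + 4·263 + 3·147 = 6422, so x̄ = 6422/19 ≈ 338.00.
The centroid 338.00 matches the midline at 338, so the layout is balanced.

balanced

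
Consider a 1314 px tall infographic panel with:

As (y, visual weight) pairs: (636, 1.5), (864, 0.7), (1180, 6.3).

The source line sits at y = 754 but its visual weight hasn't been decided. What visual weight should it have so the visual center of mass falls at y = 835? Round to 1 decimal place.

Existing Σw = 8.5 (1.5 + 0.7 + 6.3); existing moment 1.5·636 + 0.7·864 + 6.3·1180 = 8992.8.
For the centroid to hit 835: (8992.8 + w·754) / (8.5 + w) = 835.
So w = (835·8.5 − 8992.8)/(754 − 835) = -1895.3/-81 ≈ 23.40.

w ≈ 23.4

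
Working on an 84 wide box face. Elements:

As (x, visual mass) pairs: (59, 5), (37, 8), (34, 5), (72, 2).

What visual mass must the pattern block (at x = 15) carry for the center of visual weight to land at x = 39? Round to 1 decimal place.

Known weights sum to 5 + 8 + 5 + 2 = 20; their moment is 5·59 + 8·37 + 5·34 + 2·72 = 905.
For the centroid to hit 39: (905 + w·15) / (20 + w) = 39.
Rearranging, w·(15 − 39) = 39·20 − 905 = -125, so w ≈ -125/-24 = 5.21.

w ≈ 5.2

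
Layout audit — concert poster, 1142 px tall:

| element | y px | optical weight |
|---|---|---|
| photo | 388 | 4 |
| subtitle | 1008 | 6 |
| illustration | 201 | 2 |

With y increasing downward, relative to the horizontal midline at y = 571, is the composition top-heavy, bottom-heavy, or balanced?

Total weight = 4 + 6 + 2 = 12.
y-moment: 4·388 + 6·1008 + 2·201 = 8002; centroid 8002/12 ≈ 666.83.
Since 666.8 is below (larger y than) 571, the composition reads bottom-heavy.

bottom-heavy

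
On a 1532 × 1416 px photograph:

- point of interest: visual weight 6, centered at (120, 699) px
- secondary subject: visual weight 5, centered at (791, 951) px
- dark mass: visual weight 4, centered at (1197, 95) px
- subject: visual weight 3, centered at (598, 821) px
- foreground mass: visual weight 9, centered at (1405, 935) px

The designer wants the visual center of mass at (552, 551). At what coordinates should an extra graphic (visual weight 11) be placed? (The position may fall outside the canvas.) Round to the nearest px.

After adding the extra graphic, total weight = 6 + 5 + 4 + 3 + 9 + 11 = 38.
x: target moment 38×552 = 20976; current 6·120 + 5·791 + 4·1197 + 3·598 + 9·1405 = 23902; the extra graphic supplies -2926, so x = -2926/11 ≈ -266.00.
y: target moment 38×551 = 20938; current 6·699 + 5·951 + 4·95 + 3·821 + 9·935 = 20207; the extra graphic supplies 731, so y = 731/11 ≈ 66.45.

(-266, 66)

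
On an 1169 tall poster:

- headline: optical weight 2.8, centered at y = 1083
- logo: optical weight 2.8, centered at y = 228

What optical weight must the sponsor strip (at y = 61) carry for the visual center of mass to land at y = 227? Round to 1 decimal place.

Known weights sum to 2.8 + 2.8 = 5.6; their moment is 2.8·1083 + 2.8·228 = 3670.8.
Set Σw·y/Σw = 227: (3670.8 + 61w) = 227·(5.6 + w).
Solving: w = (227·5.6 − 3670.8) / (61 − 227) = -2399.6 / -166 ≈ 14.46.

w ≈ 14.5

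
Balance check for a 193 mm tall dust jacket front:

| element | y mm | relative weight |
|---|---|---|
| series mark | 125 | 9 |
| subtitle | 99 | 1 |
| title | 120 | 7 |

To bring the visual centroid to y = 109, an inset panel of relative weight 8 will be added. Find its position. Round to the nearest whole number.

After adding the inset panel, total weight = 9 + 1 + 7 + 8 = 25.
y: need Σw·y = 25·109 = 2725. Existing = 9·125 + 1·99 + 7·120 = 2064. Remainder 661 / 8 ≈ 82.62.

y ≈ 83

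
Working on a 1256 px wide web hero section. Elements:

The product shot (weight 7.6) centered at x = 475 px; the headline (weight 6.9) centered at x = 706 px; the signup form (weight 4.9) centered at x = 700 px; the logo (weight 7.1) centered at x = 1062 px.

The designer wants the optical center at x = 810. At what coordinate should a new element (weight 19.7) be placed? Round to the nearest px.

After adding the new element, total weight = 7.6 + 6.9 + 4.9 + 7.1 + 19.7 = 46.2.
x: need Σw·x = 46.2·810 = 37422.0. Existing = 7.6·475 + 6.9·706 + 4.9·700 + 7.1·1062 = 19451.6. Remainder 17970.4 / 19.7 ≈ 912.20.

x ≈ 912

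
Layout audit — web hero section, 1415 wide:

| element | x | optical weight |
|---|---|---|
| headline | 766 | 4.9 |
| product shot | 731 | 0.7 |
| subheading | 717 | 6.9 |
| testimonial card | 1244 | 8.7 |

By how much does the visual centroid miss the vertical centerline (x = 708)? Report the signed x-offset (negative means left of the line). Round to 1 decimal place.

≈ 237.1

Σw = 4.9 + 0.7 + 6.9 + 8.7 = 21.2.
Σw·x = 4.9·766 + 0.7·731 + 6.9·717 + 8.7·1244 = 20035.2, so x̄ = 20035.2/21.2 ≈ 945.06.
Against x = 708, that's 945.06 − 708 = 237.06.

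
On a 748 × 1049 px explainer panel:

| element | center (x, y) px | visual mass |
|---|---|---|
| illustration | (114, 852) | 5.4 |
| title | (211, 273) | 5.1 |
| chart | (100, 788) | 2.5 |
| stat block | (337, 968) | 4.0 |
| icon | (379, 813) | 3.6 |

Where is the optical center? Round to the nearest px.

Total weight = 5.4 + 5.1 + 2.5 + 4.0 + 3.6 = 20.6.
x: (5.4·114 + 5.1·211 + 2.5·100 + 4.0·337 + 3.6·379) / 20.6 = 4654.1 / 20.6 ≈ 225.93
y: (5.4·852 + 5.1·273 + 2.5·788 + 4.0·968 + 3.6·813) / 20.6 = 14761.9 / 20.6 ≈ 716.60

(226, 717)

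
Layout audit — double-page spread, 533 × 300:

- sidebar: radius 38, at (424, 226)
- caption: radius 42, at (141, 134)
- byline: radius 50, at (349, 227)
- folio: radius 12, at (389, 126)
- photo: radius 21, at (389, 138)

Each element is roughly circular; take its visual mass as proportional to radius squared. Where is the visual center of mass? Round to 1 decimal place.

(311.6, 192.2)

Weights ∝ r²: sidebar 38² = 1444, caption 42² = 1764, byline 50² = 2500, folio 12² = 144, photo 21² = 441; Σw = 6293.
x-moment: 1444·424 + 1764·141 + 2500·349 + 144·389 + 441·389 = 1961045; centroid 1961045/6293 ≈ 311.62.
y-moment: 1444·226 + 1764·134 + 2500·227 + 144·126 + 441·138 = 1209222; centroid 1209222/6293 ≈ 192.15.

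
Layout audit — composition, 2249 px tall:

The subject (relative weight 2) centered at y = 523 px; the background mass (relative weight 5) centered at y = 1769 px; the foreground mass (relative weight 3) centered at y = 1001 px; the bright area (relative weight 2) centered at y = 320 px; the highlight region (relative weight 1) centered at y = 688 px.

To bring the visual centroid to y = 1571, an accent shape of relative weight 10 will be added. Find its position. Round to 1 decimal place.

With the accent shape, Σw becomes 2 + 5 + 3 + 2 + 1 + 10 = 23.
Along y: (14222 + 10·y) / 23 = 1571 (existing moment 2·523 + 5·1769 + 3·1001 + 2·320 + 1·688 = 14222) ⇒ y = (36133 − 14222) / 10 ≈ 2191.10.

y ≈ 2191.1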